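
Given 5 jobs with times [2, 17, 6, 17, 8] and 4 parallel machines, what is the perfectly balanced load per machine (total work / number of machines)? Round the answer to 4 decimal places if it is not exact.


Total processing time = 2 + 17 + 6 + 17 + 8 = 50
Number of machines = 4
Ideal balanced load = 50 / 4 = 12.5

12.5


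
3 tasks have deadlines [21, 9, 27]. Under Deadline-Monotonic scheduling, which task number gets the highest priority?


Sort tasks by relative deadline (ascending):
  Task 2: deadline = 9
  Task 1: deadline = 21
  Task 3: deadline = 27
Priority order (highest first): [2, 1, 3]
Highest priority task = 2

2


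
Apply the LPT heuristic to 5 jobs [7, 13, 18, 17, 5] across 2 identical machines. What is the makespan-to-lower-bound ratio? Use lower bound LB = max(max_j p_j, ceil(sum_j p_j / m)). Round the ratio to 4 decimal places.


LPT order: [18, 17, 13, 7, 5]
Machine loads after assignment: [30, 30]
LPT makespan = 30
Lower bound = max(max_job, ceil(total/2)) = max(18, 30) = 30
Ratio = 30 / 30 = 1.0

1.0


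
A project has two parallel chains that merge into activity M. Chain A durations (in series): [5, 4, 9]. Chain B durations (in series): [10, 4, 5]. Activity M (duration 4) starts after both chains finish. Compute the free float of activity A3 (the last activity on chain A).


ES(A3) = sum of predecessors on chain A = 9
EF(A3) = ES + duration = 9 + 9 = 18
Successor of A3 is M. ES(M) = max(sum(A), sum(B)) = max(18, 19) = 19
Free float = ES(successor) - EF(current) = 19 - 18 = 1

1


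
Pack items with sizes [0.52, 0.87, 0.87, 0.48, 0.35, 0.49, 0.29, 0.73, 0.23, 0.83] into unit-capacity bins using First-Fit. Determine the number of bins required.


Place items sequentially using First-Fit:
  Item 0.52 -> new Bin 1
  Item 0.87 -> new Bin 2
  Item 0.87 -> new Bin 3
  Item 0.48 -> Bin 1 (now 1.0)
  Item 0.35 -> new Bin 4
  Item 0.49 -> Bin 4 (now 0.84)
  Item 0.29 -> new Bin 5
  Item 0.73 -> new Bin 6
  Item 0.23 -> Bin 5 (now 0.52)
  Item 0.83 -> new Bin 7
Total bins used = 7

7


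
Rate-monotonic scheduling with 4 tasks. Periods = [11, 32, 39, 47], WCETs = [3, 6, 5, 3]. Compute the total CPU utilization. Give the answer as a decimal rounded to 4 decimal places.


Compute individual utilizations (exact fractions):
  Task 1: C/T = 3/11 (approx. 0.2727)
  Task 2: C/T = 6/32 = 3/16 (approx. 0.1875)
  Task 3: C/T = 5/39 (approx. 0.1282)
  Task 4: C/T = 3/47 (approx. 0.0638)
Total utilization U = 3/11 + 3/16 + 5/39 + 3/47 = 210425/322608
Rounded to 4 decimal places: U = 0.6523
RM (Liu & Layland) bound for 4 tasks = 0.756828; compare with U = 210425/322608 (approx. 0.652262)
U <= bound, so schedulable by RM sufficient condition.

0.6523


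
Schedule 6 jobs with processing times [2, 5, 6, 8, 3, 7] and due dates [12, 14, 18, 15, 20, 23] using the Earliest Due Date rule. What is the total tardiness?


Sort by due date (EDD order): [(2, 12), (5, 14), (8, 15), (6, 18), (3, 20), (7, 23)]
Compute completion times and tardiness:
  Job 1: p=2, d=12, C=2, tardiness=max(0,2-12)=0
  Job 2: p=5, d=14, C=7, tardiness=max(0,7-14)=0
  Job 3: p=8, d=15, C=15, tardiness=max(0,15-15)=0
  Job 4: p=6, d=18, C=21, tardiness=max(0,21-18)=3
  Job 5: p=3, d=20, C=24, tardiness=max(0,24-20)=4
  Job 6: p=7, d=23, C=31, tardiness=max(0,31-23)=8
Total tardiness = 15

15


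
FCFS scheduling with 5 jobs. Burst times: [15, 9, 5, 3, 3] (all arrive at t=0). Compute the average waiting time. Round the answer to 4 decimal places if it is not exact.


FCFS order (as given): [15, 9, 5, 3, 3]
Waiting times:
  Job 1: wait = 0
  Job 2: wait = 15
  Job 3: wait = 24
  Job 4: wait = 29
  Job 5: wait = 32
Sum of waiting times = 100
Average waiting time = 100/5 = 20.0

20.0


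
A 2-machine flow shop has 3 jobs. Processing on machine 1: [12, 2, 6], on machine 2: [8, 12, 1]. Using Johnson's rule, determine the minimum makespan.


Apply Johnson's rule:
  Group 1 (a <= b): [(2, 2, 12)]
  Group 2 (a > b): [(1, 12, 8), (3, 6, 1)]
Optimal job order: [2, 1, 3]
Schedule:
  Job 2: M1 done at 2, M2 done at 14
  Job 1: M1 done at 14, M2 done at 22
  Job 3: M1 done at 20, M2 done at 23
Makespan = 23

23


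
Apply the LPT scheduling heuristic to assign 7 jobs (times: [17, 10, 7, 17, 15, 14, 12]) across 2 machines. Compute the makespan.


Sort jobs in decreasing order (LPT): [17, 17, 15, 14, 12, 10, 7]
Assign each job to the least loaded machine:
  Machine 1: jobs [17, 15, 10, 7], load = 49
  Machine 2: jobs [17, 14, 12], load = 43
Makespan = max load = 49

49


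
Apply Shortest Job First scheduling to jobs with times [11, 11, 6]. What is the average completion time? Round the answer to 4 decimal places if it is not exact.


SJF order (ascending): [6, 11, 11]
Completion times:
  Job 1: burst=6, C=6
  Job 2: burst=11, C=17
  Job 3: burst=11, C=28
Average completion = 51/3 = 17.0

17.0


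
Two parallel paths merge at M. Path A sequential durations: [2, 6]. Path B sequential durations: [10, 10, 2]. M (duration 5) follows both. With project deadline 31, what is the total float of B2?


Forward pass: ES(B2) = sum of predecessors on chain B = 10
EF = ES + duration = 10 + 10 = 20
Backward pass: LF(M) = deadline = 31; LS(M) = 31 - 5 = 26
LF(B2) = LS(M) - sum(successors on chain B) = 26 - 2 = 24
LS = LF - duration = 24 - 10 = 14
Total float = LS - ES = 14 - 10 = 4

4


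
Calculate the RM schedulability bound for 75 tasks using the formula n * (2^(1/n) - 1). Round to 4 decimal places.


Compute 2^(1/75) = 1.0092848012
Subtract 1: 1.0092848012 - 1 = 0.0092848012
Multiply by n: 75 * 0.0092848012 = 0.6963600900
Round to 4 dp: 0.6964

0.6964


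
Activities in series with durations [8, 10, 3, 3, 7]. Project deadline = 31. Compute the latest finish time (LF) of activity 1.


LF(activity 1) = deadline - sum of successor durations
Successors: activities 2 through 5 with durations [10, 3, 3, 7]
Sum of successor durations = 23
LF = 31 - 23 = 8

8


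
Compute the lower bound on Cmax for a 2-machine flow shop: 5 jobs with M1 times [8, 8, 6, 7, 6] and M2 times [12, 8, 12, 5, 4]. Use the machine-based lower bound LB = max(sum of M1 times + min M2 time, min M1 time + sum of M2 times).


LB1 = sum(M1 times) + min(M2 times) = 35 + 4 = 39
LB2 = min(M1 times) + sum(M2 times) = 6 + 41 = 47
Lower bound = max(LB1, LB2) = max(39, 47) = 47

47


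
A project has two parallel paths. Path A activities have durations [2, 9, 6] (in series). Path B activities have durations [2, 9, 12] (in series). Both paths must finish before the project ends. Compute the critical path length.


Path A total = 2 + 9 + 6 = 17
Path B total = 2 + 9 + 12 = 23
Critical path = longest path = max(17, 23) = 23

23


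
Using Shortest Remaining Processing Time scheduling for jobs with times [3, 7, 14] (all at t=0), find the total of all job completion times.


Since all jobs arrive at t=0, SRPT equals SPT ordering.
SPT order: [3, 7, 14]
Completion times:
  Job 1: p=3, C=3
  Job 2: p=7, C=10
  Job 3: p=14, C=24
Total completion time = 3 + 10 + 24 = 37

37


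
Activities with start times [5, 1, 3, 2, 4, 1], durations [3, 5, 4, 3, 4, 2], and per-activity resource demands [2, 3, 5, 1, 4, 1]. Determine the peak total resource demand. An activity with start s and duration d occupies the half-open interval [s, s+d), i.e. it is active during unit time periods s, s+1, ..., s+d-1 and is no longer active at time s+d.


Each activity i is active on [start_i, start_i + duration_i).
Compute total resource usage per time slot:
  t=0: active resources = [], total = 0
  t=1: active resources = [3, 1], total = 4
  t=2: active resources = [3, 1, 1], total = 5
  t=3: active resources = [3, 5, 1], total = 9
  t=4: active resources = [3, 5, 1, 4], total = 13
  t=5: active resources = [2, 3, 5, 4], total = 14
  t=6: active resources = [2, 5, 4], total = 11
  t=7: active resources = [2, 4], total = 6
Peak resource demand = 14

14


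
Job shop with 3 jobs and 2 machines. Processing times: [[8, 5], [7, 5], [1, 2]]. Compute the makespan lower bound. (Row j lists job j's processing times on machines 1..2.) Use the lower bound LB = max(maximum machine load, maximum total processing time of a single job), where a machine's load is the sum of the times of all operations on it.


Machine loads:
  Machine 1: 8 + 7 + 1 = 16
  Machine 2: 5 + 5 + 2 = 12
Max machine load = 16
Job totals:
  Job 1: 13
  Job 2: 12
  Job 3: 3
Max job total = 13
Lower bound = max(16, 13) = 16

16


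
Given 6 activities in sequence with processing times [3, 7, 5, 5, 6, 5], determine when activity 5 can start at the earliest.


Activity 5 starts after activities 1 through 4 complete.
Predecessor durations: [3, 7, 5, 5]
ES = 3 + 7 + 5 + 5 = 20

20


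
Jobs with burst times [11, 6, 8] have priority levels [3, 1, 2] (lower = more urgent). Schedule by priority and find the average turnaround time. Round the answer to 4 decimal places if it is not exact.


Sort by priority (ascending = highest first):
Order: [(1, 6), (2, 8), (3, 11)]
Completion times:
  Priority 1, burst=6, C=6
  Priority 2, burst=8, C=14
  Priority 3, burst=11, C=25
Average turnaround = 45/3 = 15.0

15.0


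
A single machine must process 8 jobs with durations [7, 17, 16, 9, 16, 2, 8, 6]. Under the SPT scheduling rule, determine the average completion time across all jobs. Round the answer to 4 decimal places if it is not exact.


Sort jobs by processing time (SPT order): [2, 6, 7, 8, 9, 16, 16, 17]
Compute completion times sequentially:
  Job 1: processing = 2, completes at 2
  Job 2: processing = 6, completes at 8
  Job 3: processing = 7, completes at 15
  Job 4: processing = 8, completes at 23
  Job 5: processing = 9, completes at 32
  Job 6: processing = 16, completes at 48
  Job 7: processing = 16, completes at 64
  Job 8: processing = 17, completes at 81
Sum of completion times = 273
Average completion time = 273/8 = 34.125

34.125


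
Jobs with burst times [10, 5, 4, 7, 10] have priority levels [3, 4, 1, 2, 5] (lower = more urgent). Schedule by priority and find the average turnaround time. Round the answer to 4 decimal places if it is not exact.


Sort by priority (ascending = highest first):
Order: [(1, 4), (2, 7), (3, 10), (4, 5), (5, 10)]
Completion times:
  Priority 1, burst=4, C=4
  Priority 2, burst=7, C=11
  Priority 3, burst=10, C=21
  Priority 4, burst=5, C=26
  Priority 5, burst=10, C=36
Average turnaround = 98/5 = 19.6

19.6


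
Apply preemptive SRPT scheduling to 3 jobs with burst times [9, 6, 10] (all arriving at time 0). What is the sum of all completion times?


Since all jobs arrive at t=0, SRPT equals SPT ordering.
SPT order: [6, 9, 10]
Completion times:
  Job 1: p=6, C=6
  Job 2: p=9, C=15
  Job 3: p=10, C=25
Total completion time = 6 + 15 + 25 = 46

46


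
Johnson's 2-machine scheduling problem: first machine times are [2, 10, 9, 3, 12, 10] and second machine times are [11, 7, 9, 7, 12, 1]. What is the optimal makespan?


Apply Johnson's rule:
  Group 1 (a <= b): [(1, 2, 11), (4, 3, 7), (3, 9, 9), (5, 12, 12)]
  Group 2 (a > b): [(2, 10, 7), (6, 10, 1)]
Optimal job order: [1, 4, 3, 5, 2, 6]
Schedule:
  Job 1: M1 done at 2, M2 done at 13
  Job 4: M1 done at 5, M2 done at 20
  Job 3: M1 done at 14, M2 done at 29
  Job 5: M1 done at 26, M2 done at 41
  Job 2: M1 done at 36, M2 done at 48
  Job 6: M1 done at 46, M2 done at 49
Makespan = 49

49


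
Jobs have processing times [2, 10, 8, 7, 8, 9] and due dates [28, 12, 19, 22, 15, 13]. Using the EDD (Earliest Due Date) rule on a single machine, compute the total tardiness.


Sort by due date (EDD order): [(10, 12), (9, 13), (8, 15), (8, 19), (7, 22), (2, 28)]
Compute completion times and tardiness:
  Job 1: p=10, d=12, C=10, tardiness=max(0,10-12)=0
  Job 2: p=9, d=13, C=19, tardiness=max(0,19-13)=6
  Job 3: p=8, d=15, C=27, tardiness=max(0,27-15)=12
  Job 4: p=8, d=19, C=35, tardiness=max(0,35-19)=16
  Job 5: p=7, d=22, C=42, tardiness=max(0,42-22)=20
  Job 6: p=2, d=28, C=44, tardiness=max(0,44-28)=16
Total tardiness = 70

70


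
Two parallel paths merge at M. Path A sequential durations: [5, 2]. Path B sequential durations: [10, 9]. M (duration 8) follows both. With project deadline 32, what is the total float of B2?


Forward pass: ES(B2) = sum of predecessors on chain B = 10
EF = ES + duration = 10 + 9 = 19
Backward pass: LF(M) = deadline = 32; LS(M) = 32 - 8 = 24
LF(B2) = LS(M) - sum(successors on chain B) = 24 - 0 = 24
LS = LF - duration = 24 - 9 = 15
Total float = LS - ES = 15 - 10 = 5

5


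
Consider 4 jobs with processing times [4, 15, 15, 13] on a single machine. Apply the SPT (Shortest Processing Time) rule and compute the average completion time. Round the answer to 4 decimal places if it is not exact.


Sort jobs by processing time (SPT order): [4, 13, 15, 15]
Compute completion times sequentially:
  Job 1: processing = 4, completes at 4
  Job 2: processing = 13, completes at 17
  Job 3: processing = 15, completes at 32
  Job 4: processing = 15, completes at 47
Sum of completion times = 100
Average completion time = 100/4 = 25.0

25.0


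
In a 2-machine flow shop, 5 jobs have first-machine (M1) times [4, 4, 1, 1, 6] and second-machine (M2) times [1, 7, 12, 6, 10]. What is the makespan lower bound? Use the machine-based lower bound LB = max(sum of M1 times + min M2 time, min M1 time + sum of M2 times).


LB1 = sum(M1 times) + min(M2 times) = 16 + 1 = 17
LB2 = min(M1 times) + sum(M2 times) = 1 + 36 = 37
Lower bound = max(LB1, LB2) = max(17, 37) = 37

37


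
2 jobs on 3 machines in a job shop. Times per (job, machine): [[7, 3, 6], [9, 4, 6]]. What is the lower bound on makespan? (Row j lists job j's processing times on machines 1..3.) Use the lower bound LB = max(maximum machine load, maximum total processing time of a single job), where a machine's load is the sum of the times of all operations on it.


Machine loads:
  Machine 1: 7 + 9 = 16
  Machine 2: 3 + 4 = 7
  Machine 3: 6 + 6 = 12
Max machine load = 16
Job totals:
  Job 1: 16
  Job 2: 19
Max job total = 19
Lower bound = max(16, 19) = 19

19


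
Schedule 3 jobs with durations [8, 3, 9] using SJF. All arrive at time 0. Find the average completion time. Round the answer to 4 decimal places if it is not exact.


SJF order (ascending): [3, 8, 9]
Completion times:
  Job 1: burst=3, C=3
  Job 2: burst=8, C=11
  Job 3: burst=9, C=20
Average completion = 34/3 = 11.3333

11.3333


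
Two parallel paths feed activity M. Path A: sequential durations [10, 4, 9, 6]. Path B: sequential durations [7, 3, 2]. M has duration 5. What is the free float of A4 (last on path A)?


ES(A4) = sum of predecessors on chain A = 23
EF(A4) = ES + duration = 23 + 6 = 29
Successor of A4 is M. ES(M) = max(sum(A), sum(B)) = max(29, 12) = 29
Free float = ES(successor) - EF(current) = 29 - 29 = 0

0


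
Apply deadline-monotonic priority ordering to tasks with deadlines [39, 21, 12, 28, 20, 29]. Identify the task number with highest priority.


Sort tasks by relative deadline (ascending):
  Task 3: deadline = 12
  Task 5: deadline = 20
  Task 2: deadline = 21
  Task 4: deadline = 28
  Task 6: deadline = 29
  Task 1: deadline = 39
Priority order (highest first): [3, 5, 2, 4, 6, 1]
Highest priority task = 3

3


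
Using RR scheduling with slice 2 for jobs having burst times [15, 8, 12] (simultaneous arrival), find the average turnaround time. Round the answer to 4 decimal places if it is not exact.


Time quantum = 2
Execution trace:
  J1 runs 2 units, time = 2
  J2 runs 2 units, time = 4
  J3 runs 2 units, time = 6
  J1 runs 2 units, time = 8
  J2 runs 2 units, time = 10
  J3 runs 2 units, time = 12
  J1 runs 2 units, time = 14
  J2 runs 2 units, time = 16
  J3 runs 2 units, time = 18
  J1 runs 2 units, time = 20
  J2 runs 2 units, time = 22
  J3 runs 2 units, time = 24
  J1 runs 2 units, time = 26
  J3 runs 2 units, time = 28
  J1 runs 2 units, time = 30
  J3 runs 2 units, time = 32
  J1 runs 2 units, time = 34
  J1 runs 1 units, time = 35
Finish times: [35, 22, 32]
Average turnaround = 89/3 = 29.6667

29.6667


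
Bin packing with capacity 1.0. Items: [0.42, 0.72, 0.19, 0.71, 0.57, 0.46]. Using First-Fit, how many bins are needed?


Place items sequentially using First-Fit:
  Item 0.42 -> new Bin 1
  Item 0.72 -> new Bin 2
  Item 0.19 -> Bin 1 (now 0.61)
  Item 0.71 -> new Bin 3
  Item 0.57 -> new Bin 4
  Item 0.46 -> new Bin 5
Total bins used = 5

5


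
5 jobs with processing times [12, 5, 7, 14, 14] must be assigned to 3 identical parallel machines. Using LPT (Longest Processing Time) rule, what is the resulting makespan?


Sort jobs in decreasing order (LPT): [14, 14, 12, 7, 5]
Assign each job to the least loaded machine:
  Machine 1: jobs [14, 5], load = 19
  Machine 2: jobs [14], load = 14
  Machine 3: jobs [12, 7], load = 19
Makespan = max load = 19

19


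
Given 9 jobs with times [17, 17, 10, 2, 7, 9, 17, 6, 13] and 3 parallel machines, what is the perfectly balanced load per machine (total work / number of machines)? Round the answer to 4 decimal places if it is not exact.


Total processing time = 17 + 17 + 10 + 2 + 7 + 9 + 17 + 6 + 13 = 98
Number of machines = 3
Ideal balanced load = 98 / 3 = 32.6667

32.6667


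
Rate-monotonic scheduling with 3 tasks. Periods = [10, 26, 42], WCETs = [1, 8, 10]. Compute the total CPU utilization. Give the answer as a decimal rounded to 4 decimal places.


Compute individual utilizations (exact fractions):
  Task 1: C/T = 1/10 (approx. 0.1)
  Task 2: C/T = 8/26 = 4/13 (approx. 0.3077)
  Task 3: C/T = 10/42 = 5/21 (approx. 0.2381)
Total utilization U = 1/10 + 4/13 + 5/21 = 1763/2730
Rounded to 4 decimal places: U = 0.6458
RM (Liu & Layland) bound for 3 tasks = 0.779763; compare with U = 1763/2730 (approx. 0.645788)
U <= bound, so schedulable by RM sufficient condition.

0.6458


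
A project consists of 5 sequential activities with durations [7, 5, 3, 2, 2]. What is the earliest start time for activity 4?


Activity 4 starts after activities 1 through 3 complete.
Predecessor durations: [7, 5, 3]
ES = 7 + 5 + 3 = 15

15


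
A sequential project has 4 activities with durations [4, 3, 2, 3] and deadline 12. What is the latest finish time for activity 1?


LF(activity 1) = deadline - sum of successor durations
Successors: activities 2 through 4 with durations [3, 2, 3]
Sum of successor durations = 8
LF = 12 - 8 = 4

4


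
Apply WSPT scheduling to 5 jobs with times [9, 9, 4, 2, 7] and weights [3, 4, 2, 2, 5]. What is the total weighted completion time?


Compute p/w ratios and sort ascending (WSPT): [(2, 2), (7, 5), (4, 2), (9, 4), (9, 3)]
Compute weighted completion times:
  Job (p=2,w=2): C=2, w*C=2*2=4
  Job (p=7,w=5): C=9, w*C=5*9=45
  Job (p=4,w=2): C=13, w*C=2*13=26
  Job (p=9,w=4): C=22, w*C=4*22=88
  Job (p=9,w=3): C=31, w*C=3*31=93
Total weighted completion time = 256

256


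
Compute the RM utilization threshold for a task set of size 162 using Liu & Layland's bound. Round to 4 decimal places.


Compute 2^(1/162) = 1.0042878529
Subtract 1: 1.0042878529 - 1 = 0.0042878529
Multiply by n: 162 * 0.0042878529 = 0.6946321698
Round to 4 dp: 0.6946

0.6946


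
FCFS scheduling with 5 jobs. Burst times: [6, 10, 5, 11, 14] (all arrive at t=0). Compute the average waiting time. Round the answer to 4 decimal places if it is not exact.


FCFS order (as given): [6, 10, 5, 11, 14]
Waiting times:
  Job 1: wait = 0
  Job 2: wait = 6
  Job 3: wait = 16
  Job 4: wait = 21
  Job 5: wait = 32
Sum of waiting times = 75
Average waiting time = 75/5 = 15.0

15.0


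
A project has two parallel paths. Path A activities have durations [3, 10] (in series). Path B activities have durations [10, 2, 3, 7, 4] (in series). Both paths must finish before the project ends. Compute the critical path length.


Path A total = 3 + 10 = 13
Path B total = 10 + 2 + 3 + 7 + 4 = 26
Critical path = longest path = max(13, 26) = 26

26


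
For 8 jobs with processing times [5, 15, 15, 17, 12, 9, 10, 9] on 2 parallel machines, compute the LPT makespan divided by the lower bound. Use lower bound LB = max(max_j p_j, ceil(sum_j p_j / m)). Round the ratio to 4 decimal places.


LPT order: [17, 15, 15, 12, 10, 9, 9, 5]
Machine loads after assignment: [48, 44]
LPT makespan = 48
Lower bound = max(max_job, ceil(total/2)) = max(17, 46) = 46
Ratio = 48 / 46 = 1.0435

1.0435


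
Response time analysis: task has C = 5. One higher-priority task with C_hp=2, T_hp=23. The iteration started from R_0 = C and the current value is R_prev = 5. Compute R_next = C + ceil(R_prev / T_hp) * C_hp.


R_next = C + ceil(R_prev / T_hp) * C_hp
ceil(5 / 23) = ceil(0.2174) = 1
Interference = 1 * 2 = 2
R_next = 5 + 2 = 7

7


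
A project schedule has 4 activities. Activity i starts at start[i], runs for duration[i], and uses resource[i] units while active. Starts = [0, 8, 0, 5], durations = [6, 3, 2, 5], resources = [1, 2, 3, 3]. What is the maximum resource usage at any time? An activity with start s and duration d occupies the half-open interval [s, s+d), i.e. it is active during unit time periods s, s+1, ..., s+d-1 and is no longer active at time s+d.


Each activity i is active on [start_i, start_i + duration_i).
Compute total resource usage per time slot:
  t=0: active resources = [1, 3], total = 4
  t=1: active resources = [1, 3], total = 4
  t=2: active resources = [1], total = 1
  t=3: active resources = [1], total = 1
  t=4: active resources = [1], total = 1
  t=5: active resources = [1, 3], total = 4
  t=6: active resources = [3], total = 3
  t=7: active resources = [3], total = 3
  t=8: active resources = [2, 3], total = 5
  t=9: active resources = [2, 3], total = 5
  t=10: active resources = [2], total = 2
Peak resource demand = 5

5


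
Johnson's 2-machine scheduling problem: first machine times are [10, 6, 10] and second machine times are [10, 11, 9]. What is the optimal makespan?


Apply Johnson's rule:
  Group 1 (a <= b): [(2, 6, 11), (1, 10, 10)]
  Group 2 (a > b): [(3, 10, 9)]
Optimal job order: [2, 1, 3]
Schedule:
  Job 2: M1 done at 6, M2 done at 17
  Job 1: M1 done at 16, M2 done at 27
  Job 3: M1 done at 26, M2 done at 36
Makespan = 36

36


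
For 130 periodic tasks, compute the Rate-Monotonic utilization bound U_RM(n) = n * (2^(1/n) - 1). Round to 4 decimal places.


Compute 2^(1/130) = 1.0053461413
Subtract 1: 1.0053461413 - 1 = 0.0053461413
Multiply by n: 130 * 0.0053461413 = 0.6949983690
Round to 4 dp: 0.6950

0.6950


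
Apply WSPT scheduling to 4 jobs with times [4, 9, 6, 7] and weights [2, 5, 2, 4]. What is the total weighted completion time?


Compute p/w ratios and sort ascending (WSPT): [(7, 4), (9, 5), (4, 2), (6, 2)]
Compute weighted completion times:
  Job (p=7,w=4): C=7, w*C=4*7=28
  Job (p=9,w=5): C=16, w*C=5*16=80
  Job (p=4,w=2): C=20, w*C=2*20=40
  Job (p=6,w=2): C=26, w*C=2*26=52
Total weighted completion time = 200

200


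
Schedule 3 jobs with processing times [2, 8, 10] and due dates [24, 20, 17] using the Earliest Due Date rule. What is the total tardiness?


Sort by due date (EDD order): [(10, 17), (8, 20), (2, 24)]
Compute completion times and tardiness:
  Job 1: p=10, d=17, C=10, tardiness=max(0,10-17)=0
  Job 2: p=8, d=20, C=18, tardiness=max(0,18-20)=0
  Job 3: p=2, d=24, C=20, tardiness=max(0,20-24)=0
Total tardiness = 0

0


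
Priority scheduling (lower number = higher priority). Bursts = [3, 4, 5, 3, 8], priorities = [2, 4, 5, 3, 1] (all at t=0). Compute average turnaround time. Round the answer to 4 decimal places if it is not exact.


Sort by priority (ascending = highest first):
Order: [(1, 8), (2, 3), (3, 3), (4, 4), (5, 5)]
Completion times:
  Priority 1, burst=8, C=8
  Priority 2, burst=3, C=11
  Priority 3, burst=3, C=14
  Priority 4, burst=4, C=18
  Priority 5, burst=5, C=23
Average turnaround = 74/5 = 14.8

14.8


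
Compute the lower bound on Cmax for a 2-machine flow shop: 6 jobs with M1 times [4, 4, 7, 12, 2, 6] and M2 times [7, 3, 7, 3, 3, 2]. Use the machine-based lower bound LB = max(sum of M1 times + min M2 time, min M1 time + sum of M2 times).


LB1 = sum(M1 times) + min(M2 times) = 35 + 2 = 37
LB2 = min(M1 times) + sum(M2 times) = 2 + 25 = 27
Lower bound = max(LB1, LB2) = max(37, 27) = 37

37


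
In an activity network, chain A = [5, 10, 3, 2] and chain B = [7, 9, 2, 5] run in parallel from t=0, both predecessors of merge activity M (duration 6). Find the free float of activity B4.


ES(B4) = sum of predecessors on chain B = 18
EF(B4) = ES + duration = 18 + 5 = 23
Successor of B4 is M. ES(M) = max(sum(A), sum(B)) = max(20, 23) = 23
Free float = ES(successor) - EF(current) = 23 - 23 = 0

0


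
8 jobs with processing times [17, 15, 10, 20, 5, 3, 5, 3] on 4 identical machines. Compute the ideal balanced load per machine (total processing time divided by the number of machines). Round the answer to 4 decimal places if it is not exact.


Total processing time = 17 + 15 + 10 + 20 + 5 + 3 + 5 + 3 = 78
Number of machines = 4
Ideal balanced load = 78 / 4 = 19.5

19.5


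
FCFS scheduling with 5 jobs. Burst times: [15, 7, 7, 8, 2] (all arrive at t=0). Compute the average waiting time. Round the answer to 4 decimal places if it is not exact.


FCFS order (as given): [15, 7, 7, 8, 2]
Waiting times:
  Job 1: wait = 0
  Job 2: wait = 15
  Job 3: wait = 22
  Job 4: wait = 29
  Job 5: wait = 37
Sum of waiting times = 103
Average waiting time = 103/5 = 20.6

20.6


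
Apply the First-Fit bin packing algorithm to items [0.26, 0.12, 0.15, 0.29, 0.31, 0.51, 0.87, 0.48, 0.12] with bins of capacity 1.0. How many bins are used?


Place items sequentially using First-Fit:
  Item 0.26 -> new Bin 1
  Item 0.12 -> Bin 1 (now 0.38)
  Item 0.15 -> Bin 1 (now 0.53)
  Item 0.29 -> Bin 1 (now 0.82)
  Item 0.31 -> new Bin 2
  Item 0.51 -> Bin 2 (now 0.82)
  Item 0.87 -> new Bin 3
  Item 0.48 -> new Bin 4
  Item 0.12 -> Bin 1 (now 0.94)
Total bins used = 4

4


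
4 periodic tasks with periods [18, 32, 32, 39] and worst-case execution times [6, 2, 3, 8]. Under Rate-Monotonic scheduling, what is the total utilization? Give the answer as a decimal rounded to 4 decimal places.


Compute individual utilizations (exact fractions):
  Task 1: C/T = 6/18 = 1/3 (approx. 0.3333)
  Task 2: C/T = 2/32 = 1/16 (approx. 0.0625)
  Task 3: C/T = 3/32 (approx. 0.0938)
  Task 4: C/T = 8/39 (approx. 0.2051)
Total utilization U = 1/3 + 1/16 + 3/32 + 8/39 = 289/416
Rounded to 4 decimal places: U = 0.6947
RM (Liu & Layland) bound for 4 tasks = 0.756828; compare with U = 289/416 (approx. 0.694712)
U <= bound, so schedulable by RM sufficient condition.

0.6947


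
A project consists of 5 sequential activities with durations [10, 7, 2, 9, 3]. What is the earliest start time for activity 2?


Activity 2 starts after activities 1 through 1 complete.
Predecessor durations: [10]
ES = 10 = 10

10


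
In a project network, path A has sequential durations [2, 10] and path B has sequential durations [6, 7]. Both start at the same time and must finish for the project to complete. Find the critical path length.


Path A total = 2 + 10 = 12
Path B total = 6 + 7 = 13
Critical path = longest path = max(12, 13) = 13

13


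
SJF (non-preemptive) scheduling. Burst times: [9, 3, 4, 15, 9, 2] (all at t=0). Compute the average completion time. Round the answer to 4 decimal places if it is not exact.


SJF order (ascending): [2, 3, 4, 9, 9, 15]
Completion times:
  Job 1: burst=2, C=2
  Job 2: burst=3, C=5
  Job 3: burst=4, C=9
  Job 4: burst=9, C=18
  Job 5: burst=9, C=27
  Job 6: burst=15, C=42
Average completion = 103/6 = 17.1667

17.1667


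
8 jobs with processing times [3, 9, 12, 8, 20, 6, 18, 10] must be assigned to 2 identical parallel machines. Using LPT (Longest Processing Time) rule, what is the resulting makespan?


Sort jobs in decreasing order (LPT): [20, 18, 12, 10, 9, 8, 6, 3]
Assign each job to the least loaded machine:
  Machine 1: jobs [20, 10, 9, 3], load = 42
  Machine 2: jobs [18, 12, 8, 6], load = 44
Makespan = max load = 44

44


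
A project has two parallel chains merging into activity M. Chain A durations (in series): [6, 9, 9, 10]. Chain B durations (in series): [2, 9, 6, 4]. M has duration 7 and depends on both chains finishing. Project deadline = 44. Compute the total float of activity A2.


Forward pass: ES(A2) = sum of predecessors on chain A = 6
EF = ES + duration = 6 + 9 = 15
Backward pass: LF(M) = deadline = 44; LS(M) = 44 - 7 = 37
LF(A2) = LS(M) - sum(successors on chain A) = 37 - 19 = 18
LS = LF - duration = 18 - 9 = 9
Total float = LS - ES = 9 - 6 = 3

3


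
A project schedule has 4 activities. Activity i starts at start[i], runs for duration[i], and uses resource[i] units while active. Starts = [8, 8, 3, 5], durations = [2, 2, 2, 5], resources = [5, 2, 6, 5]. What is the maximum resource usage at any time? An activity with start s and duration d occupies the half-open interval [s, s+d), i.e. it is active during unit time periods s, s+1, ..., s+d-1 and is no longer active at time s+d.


Each activity i is active on [start_i, start_i + duration_i).
Compute total resource usage per time slot:
  t=0: active resources = [], total = 0
  t=1: active resources = [], total = 0
  t=2: active resources = [], total = 0
  t=3: active resources = [6], total = 6
  t=4: active resources = [6], total = 6
  t=5: active resources = [5], total = 5
  t=6: active resources = [5], total = 5
  t=7: active resources = [5], total = 5
  t=8: active resources = [5, 2, 5], total = 12
  t=9: active resources = [5, 2, 5], total = 12
Peak resource demand = 12

12


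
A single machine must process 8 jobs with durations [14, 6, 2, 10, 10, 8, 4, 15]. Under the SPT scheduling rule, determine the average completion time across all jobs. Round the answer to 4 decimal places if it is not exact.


Sort jobs by processing time (SPT order): [2, 4, 6, 8, 10, 10, 14, 15]
Compute completion times sequentially:
  Job 1: processing = 2, completes at 2
  Job 2: processing = 4, completes at 6
  Job 3: processing = 6, completes at 12
  Job 4: processing = 8, completes at 20
  Job 5: processing = 10, completes at 30
  Job 6: processing = 10, completes at 40
  Job 7: processing = 14, completes at 54
  Job 8: processing = 15, completes at 69
Sum of completion times = 233
Average completion time = 233/8 = 29.125

29.125


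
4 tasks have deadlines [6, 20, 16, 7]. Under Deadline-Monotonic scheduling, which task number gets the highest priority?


Sort tasks by relative deadline (ascending):
  Task 1: deadline = 6
  Task 4: deadline = 7
  Task 3: deadline = 16
  Task 2: deadline = 20
Priority order (highest first): [1, 4, 3, 2]
Highest priority task = 1

1


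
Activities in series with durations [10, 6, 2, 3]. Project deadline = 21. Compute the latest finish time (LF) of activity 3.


LF(activity 3) = deadline - sum of successor durations
Successors: activities 4 through 4 with durations [3]
Sum of successor durations = 3
LF = 21 - 3 = 18

18


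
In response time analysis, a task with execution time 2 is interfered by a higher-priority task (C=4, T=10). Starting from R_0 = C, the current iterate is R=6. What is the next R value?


R_next = C + ceil(R_prev / T_hp) * C_hp
ceil(6 / 10) = ceil(0.6) = 1
Interference = 1 * 4 = 4
R_next = 2 + 4 = 6
R_next = R_prev, so the iteration has converged (response time = 6).

6


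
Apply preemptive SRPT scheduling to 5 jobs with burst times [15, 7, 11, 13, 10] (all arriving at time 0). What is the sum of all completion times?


Since all jobs arrive at t=0, SRPT equals SPT ordering.
SPT order: [7, 10, 11, 13, 15]
Completion times:
  Job 1: p=7, C=7
  Job 2: p=10, C=17
  Job 3: p=11, C=28
  Job 4: p=13, C=41
  Job 5: p=15, C=56
Total completion time = 7 + 17 + 28 + 41 + 56 = 149

149


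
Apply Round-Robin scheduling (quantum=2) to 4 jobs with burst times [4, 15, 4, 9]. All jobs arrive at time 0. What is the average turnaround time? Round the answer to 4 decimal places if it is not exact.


Time quantum = 2
Execution trace:
  J1 runs 2 units, time = 2
  J2 runs 2 units, time = 4
  J3 runs 2 units, time = 6
  J4 runs 2 units, time = 8
  J1 runs 2 units, time = 10
  J2 runs 2 units, time = 12
  J3 runs 2 units, time = 14
  J4 runs 2 units, time = 16
  J2 runs 2 units, time = 18
  J4 runs 2 units, time = 20
  J2 runs 2 units, time = 22
  J4 runs 2 units, time = 24
  J2 runs 2 units, time = 26
  J4 runs 1 units, time = 27
  J2 runs 2 units, time = 29
  J2 runs 2 units, time = 31
  J2 runs 1 units, time = 32
Finish times: [10, 32, 14, 27]
Average turnaround = 83/4 = 20.75

20.75


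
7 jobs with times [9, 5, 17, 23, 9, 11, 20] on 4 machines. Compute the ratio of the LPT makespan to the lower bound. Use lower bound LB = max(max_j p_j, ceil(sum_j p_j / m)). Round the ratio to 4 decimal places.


LPT order: [23, 20, 17, 11, 9, 9, 5]
Machine loads after assignment: [23, 25, 26, 20]
LPT makespan = 26
Lower bound = max(max_job, ceil(total/4)) = max(23, 24) = 24
Ratio = 26 / 24 = 1.0833

1.0833


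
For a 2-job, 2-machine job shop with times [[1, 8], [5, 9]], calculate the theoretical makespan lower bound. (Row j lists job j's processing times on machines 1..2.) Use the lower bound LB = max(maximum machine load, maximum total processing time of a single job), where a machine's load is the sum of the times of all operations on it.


Machine loads:
  Machine 1: 1 + 5 = 6
  Machine 2: 8 + 9 = 17
Max machine load = 17
Job totals:
  Job 1: 9
  Job 2: 14
Max job total = 14
Lower bound = max(17, 14) = 17

17


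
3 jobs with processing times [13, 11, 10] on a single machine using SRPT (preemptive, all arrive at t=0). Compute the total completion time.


Since all jobs arrive at t=0, SRPT equals SPT ordering.
SPT order: [10, 11, 13]
Completion times:
  Job 1: p=10, C=10
  Job 2: p=11, C=21
  Job 3: p=13, C=34
Total completion time = 10 + 21 + 34 = 65

65


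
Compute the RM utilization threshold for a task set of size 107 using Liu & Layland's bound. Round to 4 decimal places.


Compute 2^(1/107) = 1.0064990387
Subtract 1: 1.0064990387 - 1 = 0.0064990387
Multiply by n: 107 * 0.0064990387 = 0.6953971409
Round to 4 dp: 0.6954

0.6954


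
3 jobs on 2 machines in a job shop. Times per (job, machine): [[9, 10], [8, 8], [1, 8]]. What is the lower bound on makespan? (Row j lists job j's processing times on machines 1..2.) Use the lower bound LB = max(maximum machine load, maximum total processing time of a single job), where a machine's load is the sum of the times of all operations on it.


Machine loads:
  Machine 1: 9 + 8 + 1 = 18
  Machine 2: 10 + 8 + 8 = 26
Max machine load = 26
Job totals:
  Job 1: 19
  Job 2: 16
  Job 3: 9
Max job total = 19
Lower bound = max(26, 19) = 26

26


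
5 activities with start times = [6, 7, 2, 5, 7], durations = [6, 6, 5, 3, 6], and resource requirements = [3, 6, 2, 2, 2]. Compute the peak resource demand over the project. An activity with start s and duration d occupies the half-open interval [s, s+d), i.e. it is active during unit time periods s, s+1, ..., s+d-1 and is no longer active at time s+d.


Each activity i is active on [start_i, start_i + duration_i).
Compute total resource usage per time slot:
  t=0: active resources = [], total = 0
  t=1: active resources = [], total = 0
  t=2: active resources = [2], total = 2
  t=3: active resources = [2], total = 2
  t=4: active resources = [2], total = 2
  t=5: active resources = [2, 2], total = 4
  t=6: active resources = [3, 2, 2], total = 7
  t=7: active resources = [3, 6, 2, 2], total = 13
  t=8: active resources = [3, 6, 2], total = 11
  t=9: active resources = [3, 6, 2], total = 11
  t=10: active resources = [3, 6, 2], total = 11
  t=11: active resources = [3, 6, 2], total = 11
  t=12: active resources = [6, 2], total = 8
Peak resource demand = 13

13


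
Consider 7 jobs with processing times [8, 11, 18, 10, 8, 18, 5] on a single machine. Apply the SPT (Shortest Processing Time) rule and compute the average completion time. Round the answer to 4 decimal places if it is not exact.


Sort jobs by processing time (SPT order): [5, 8, 8, 10, 11, 18, 18]
Compute completion times sequentially:
  Job 1: processing = 5, completes at 5
  Job 2: processing = 8, completes at 13
  Job 3: processing = 8, completes at 21
  Job 4: processing = 10, completes at 31
  Job 5: processing = 11, completes at 42
  Job 6: processing = 18, completes at 60
  Job 7: processing = 18, completes at 78
Sum of completion times = 250
Average completion time = 250/7 = 35.7143

35.7143


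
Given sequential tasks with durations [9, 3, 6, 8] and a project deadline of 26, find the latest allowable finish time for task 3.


LF(activity 3) = deadline - sum of successor durations
Successors: activities 4 through 4 with durations [8]
Sum of successor durations = 8
LF = 26 - 8 = 18

18


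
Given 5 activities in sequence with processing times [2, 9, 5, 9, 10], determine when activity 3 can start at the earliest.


Activity 3 starts after activities 1 through 2 complete.
Predecessor durations: [2, 9]
ES = 2 + 9 = 11

11


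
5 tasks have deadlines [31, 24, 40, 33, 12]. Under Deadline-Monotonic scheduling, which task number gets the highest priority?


Sort tasks by relative deadline (ascending):
  Task 5: deadline = 12
  Task 2: deadline = 24
  Task 1: deadline = 31
  Task 4: deadline = 33
  Task 3: deadline = 40
Priority order (highest first): [5, 2, 1, 4, 3]
Highest priority task = 5

5


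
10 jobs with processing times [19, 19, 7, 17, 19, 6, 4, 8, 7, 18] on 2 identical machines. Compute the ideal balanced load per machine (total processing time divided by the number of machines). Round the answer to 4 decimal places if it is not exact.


Total processing time = 19 + 19 + 7 + 17 + 19 + 6 + 4 + 8 + 7 + 18 = 124
Number of machines = 2
Ideal balanced load = 124 / 2 = 62.0

62.0


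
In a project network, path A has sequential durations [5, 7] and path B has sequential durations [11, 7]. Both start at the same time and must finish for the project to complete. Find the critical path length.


Path A total = 5 + 7 = 12
Path B total = 11 + 7 = 18
Critical path = longest path = max(12, 18) = 18

18


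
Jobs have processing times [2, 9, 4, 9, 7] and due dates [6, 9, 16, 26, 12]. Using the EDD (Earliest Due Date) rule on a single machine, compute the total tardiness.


Sort by due date (EDD order): [(2, 6), (9, 9), (7, 12), (4, 16), (9, 26)]
Compute completion times and tardiness:
  Job 1: p=2, d=6, C=2, tardiness=max(0,2-6)=0
  Job 2: p=9, d=9, C=11, tardiness=max(0,11-9)=2
  Job 3: p=7, d=12, C=18, tardiness=max(0,18-12)=6
  Job 4: p=4, d=16, C=22, tardiness=max(0,22-16)=6
  Job 5: p=9, d=26, C=31, tardiness=max(0,31-26)=5
Total tardiness = 19

19


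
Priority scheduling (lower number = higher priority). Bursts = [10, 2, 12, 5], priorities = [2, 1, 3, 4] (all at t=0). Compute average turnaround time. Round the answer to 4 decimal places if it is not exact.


Sort by priority (ascending = highest first):
Order: [(1, 2), (2, 10), (3, 12), (4, 5)]
Completion times:
  Priority 1, burst=2, C=2
  Priority 2, burst=10, C=12
  Priority 3, burst=12, C=24
  Priority 4, burst=5, C=29
Average turnaround = 67/4 = 16.75

16.75


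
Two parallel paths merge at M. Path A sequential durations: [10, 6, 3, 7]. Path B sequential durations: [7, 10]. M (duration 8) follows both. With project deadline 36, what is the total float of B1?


Forward pass: ES(B1) = sum of predecessors on chain B = 0
EF = ES + duration = 0 + 7 = 7
Backward pass: LF(M) = deadline = 36; LS(M) = 36 - 8 = 28
LF(B1) = LS(M) - sum(successors on chain B) = 28 - 10 = 18
LS = LF - duration = 18 - 7 = 11
Total float = LS - ES = 11 - 0 = 11

11


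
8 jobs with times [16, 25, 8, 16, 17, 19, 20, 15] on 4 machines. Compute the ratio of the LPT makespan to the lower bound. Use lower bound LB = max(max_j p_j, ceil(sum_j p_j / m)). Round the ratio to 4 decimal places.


LPT order: [25, 20, 19, 17, 16, 16, 15, 8]
Machine loads after assignment: [33, 35, 35, 33]
LPT makespan = 35
Lower bound = max(max_job, ceil(total/4)) = max(25, 34) = 34
Ratio = 35 / 34 = 1.0294

1.0294


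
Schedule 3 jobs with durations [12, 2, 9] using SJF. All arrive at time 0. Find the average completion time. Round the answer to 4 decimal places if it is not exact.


SJF order (ascending): [2, 9, 12]
Completion times:
  Job 1: burst=2, C=2
  Job 2: burst=9, C=11
  Job 3: burst=12, C=23
Average completion = 36/3 = 12.0

12.0
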